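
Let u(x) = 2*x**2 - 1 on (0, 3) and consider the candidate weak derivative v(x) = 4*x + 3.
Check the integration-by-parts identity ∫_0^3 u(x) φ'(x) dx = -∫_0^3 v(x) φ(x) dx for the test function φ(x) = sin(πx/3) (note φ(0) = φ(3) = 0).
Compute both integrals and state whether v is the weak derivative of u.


LHS = -36/π, RHS = -54/π. No, v is not the weak derivative of u.

u(x) = 2*x**2 - 1, classical derivative u'(x) = 4*x.
φ(x) = sin(πx/3), so φ'(x) = π*cos(π*x/3)/3.
Note φ(0) = φ(3) = 0, so the boundary term u·φ vanishes.
LHS = ∫_0^3 u(x) φ'(x) dx = ∫_0^3 (2*π*x^2*cos(π*x/3)/3 - π*cos(π*x/3)/3) dx. Term by term:
  ∫_0^3 -π*cos(π*x/3)/3 dx = 0;  ∫_0^3 2*π*x^2*cos(π*x/3)/3 dx = -36/π.
Sum: 0 − 36/π = -36/π.
So LHS = -36/π.
∫_0^3 v(x) φ(x) dx = ∫_0^3 (4*x*sin(π*x/3) + 3*sin(π*x/3)) dx. Term by term:
  ∫_0^3 3*sin(π*x/3) dx = 18/π;  ∫_0^3 4*x*sin(π*x/3) dx = 36/π.
Sum: 18/π + 36/π = 54/π.
So RHS = -∫_0^3 v(x) φ(x) dx = -54/π.
LHS − RHS = 18/π ≠ 0, so the identity fails.
(For a valid weak derivative the identity must hold for EVERY test function, in particular this one. The failure shows v is NOT the weak derivative of u.)
Correct weak derivative would be u'(x) = 4*x.


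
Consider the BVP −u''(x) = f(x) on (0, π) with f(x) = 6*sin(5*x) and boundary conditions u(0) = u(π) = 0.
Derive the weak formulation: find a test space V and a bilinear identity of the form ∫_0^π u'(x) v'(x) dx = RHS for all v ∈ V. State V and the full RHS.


V = H^1_0(0, π) (so v(0) = v(π) = 0); weak form: ∫_0^π u'v' dx = ∫_0^π (6*sin(5*x)) v dx for all v ∈ V.

Multiply both sides by a test function v and integrate from 0 to π:
  ∫_0^π −u''(x) v(x) dx = ∫_0^π f(x) v(x) dx.
Integrate the LHS by parts once:
  ∫_0^π −u'' v dx = −[u'(x) v(x)]_0^π + ∫_0^π u'(x) v'(x) dx.
Thus ∫_0^π u'(x) v'(x) dx = ∫_0^π f(x) v(x) dx + [u'(x) v(x)]_0^π.
Choose V so that boundary terms are either known or forced to vanish.
u is Dirichlet: u(0) = u(π) = 0. Let V = H^1_0(0, π); then v(0) = v(π) = 0, and [u' v]_0^π = 0.
Weak formulation: find u (satisfying any essential BC) such that ∫_0^π u'(x) v'(x) dx = ∫_0^π f v dx for all v ∈ V.
Substituting f(x) = 6*sin(5*x), the right-hand side is ∫_0^π (6*sin(5*x)) v dx.


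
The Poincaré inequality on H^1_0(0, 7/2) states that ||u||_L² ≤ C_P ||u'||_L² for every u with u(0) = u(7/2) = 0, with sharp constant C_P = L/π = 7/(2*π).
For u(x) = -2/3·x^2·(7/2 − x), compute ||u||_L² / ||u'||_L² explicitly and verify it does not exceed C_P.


||u||_L² / ||u'||_L² = sqrt(14)/4 < C_P = 7/(2*π).

u(x) = -2/3·x^2·(7/2 − x), so u'(x) = 2*x*(3*x - 7)/3.
u(x) = -2/3·x^2·(7/2 − x) vanishes at x = 0 and x = 7/2, so u ∈ H^1_0(0, 7/2). Differentiate via the product rule and integrate the resulting polynomials term by term.
  ∫_0^7/2 u² dx = ∫_0^7/2 (4*x^6/9 - 28*x^5/9 + 49*x^4/9) dx. Term by term:
    ∫_0^7/2 4*x^6/9 dx = 117649/288;  ∫_0^7/2 -28*x^5/9 dx = -823543/864;  ∫_0^7/2 49*x^4/9 dx = 823543/1440.
  Sum: 117649/288 − 823543/864 + 823543/1440 = 117649/4320.
  ∫_0^7/2 (u')² dx = ∫_0^7/2 (4*x^4 - 56*x^3/3 + 196*x^2/9) dx. Term by term:
    ∫_0^7/2 4*x^4 dx = 16807/40;  ∫_0^7/2 -56*x^3/3 dx = -16807/24;  ∫_0^7/2 196*x^2/9 dx = 16807/54.
  Sum: 16807/40 − 16807/24 + 16807/54 = 16807/540.
∫_0^7/2 u² dx = 117649/4320, so ||u||_L² = 343*sqrt(30)/360.
∫_0^7/2 (u')² dx = 16807/540, so ||u'||_L² = 49*sqrt(105)/90.
Ratio ||u||_L² / ||u'||_L² = sqrt(14)/4.
Sharp Poincaré constant on H^1_0(0, 7/2) is C_P = L/π = 7/(2*π), achieved by sin(2*π/7·x).
A polynomial bump cannot attain the sharp Poincaré constant (only the first sine eigenfunction does), so the ratio is strictly less than C_P, consistent with ||u||_L² ≤ C_P ||u'||_L².


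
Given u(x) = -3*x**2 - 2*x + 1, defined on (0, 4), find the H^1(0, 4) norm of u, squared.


||u||_{H^1}^2 = 52748/15

The H^1 norm (squared) on an interval (0, L) is
  ||u||_{H^1}^2 = ∫_0^L u(x)^2 dx + ∫_0^L u'(x)^2 dx.
Compute u'(x) = -6*x - 2.
Then u(x)^2 = 9*x**4 + 12*x**3 - 2*x**2 - 4*x + 1 and u'(x)^2 = 36*x**2 + 24*x + 4.
Integrate each monomial from 0 to 4 using ∫_0^4 c·x^n dx = c·4^(n+1)/(n+1):
  ∫_0^4 u(x)^2 dx = ∫_0^4 (9*x^4 + 12*x^3 - 2*x^2 - 4*x + 1) dx. Term by term:
    ∫_0^4 9*x^4 dx = 9216/5;  ∫_0^4 12*x^3 dx = 768;  ∫_0^4 -2*x^2 dx = -128/3;
    ∫_0^4 -4*x dx = -32;  ∫_0^4 1 dx = 4.
  Sum: 9216/5 + 768 − 128/3 − 32 + 4 = 38108/15.
  ∫_0^4 u'(x)^2 dx = ∫_0^4 (36*x^2 + 24*x + 4) dx. Term by term:
    ∫_0^4 36*x^2 dx = 768;  ∫_0^4 24*x dx = 192;  ∫_0^4 4 dx = 16.
  Sum: 768 + 192 + 16 = 976.
Adding: ||u||_{H^1}^2 = 38108/15 + 976 = 52748/15.


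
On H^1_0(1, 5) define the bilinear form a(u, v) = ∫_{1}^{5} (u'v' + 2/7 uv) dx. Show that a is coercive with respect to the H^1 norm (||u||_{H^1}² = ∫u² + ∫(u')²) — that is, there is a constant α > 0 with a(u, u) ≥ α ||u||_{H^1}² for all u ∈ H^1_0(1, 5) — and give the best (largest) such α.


α = (32/7 + π^2)/(π^2 + 16)

Coercivity of a(·,·) on H^1_0(1, 5) means a(u, u) ≥ α ||u||_{H^1}² for every u ∈ H^1_0.
The interval has length L = 4, and Poincaré/coercivity depend only on L. Here a(u, u) = ∫(u')² + (2/7)·∫u².
Here 0 < c = 2/7 < 1. The condition a(u,u) ≥ α||u||_{H^1}² reads (1−α)∫(u')² ≥ (α−c)∫u². Any admissible α is ≤ 1 (rapidly oscillating u have ∫u²/∫(u')² → 0), and α = 1 would force 0 ≥ (1−c)∫u², impossible since c < 1; so 1−α > 0. By the sharp Poincaré inequality on H^1_0 of an interval of length L, ∫(u')² ≥ (π/L)²∫u² with equality for the first sine mode sin(π(x−x₀)/L) (x₀ the left endpoint), so the inequality holds for all u iff (1−α)(π/L)² ≥ α − c, i.e. α ≤ ((π/L)² + c)/((π/L)² + 1) = (1 + c(L/π)²)/(1 + (L/π)²). With (π/L)² = π^2/16 and c = 2/7, the largest admissible constant is α = ((π/L)² + c)/((π/L)² + 1).
Simplifying, α = (32/7 + π^2)/(π^2 + 16).


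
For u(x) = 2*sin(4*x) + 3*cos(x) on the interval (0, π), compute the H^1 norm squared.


||u||_{H^1(0,π)}^2 = 64/5 + 43*π

u'(x) = -3*sin(x) + 8*cos(4*x).
Expand u² and (u')² and integrate term by term on (0, π), using: for integers n ≥ 1, ∫_0^π sin²(nx) dx = ∫_0^π cos²(nx) dx = π/2; for n ≠ n', ∫_0^π sin(nx)sin(n'x) dx = ∫_0^π cos(nx)cos(n'x) dx = 0; and by product-to-sum, ∫_0^π sin(nx)cos(n'x) dx = ½∫_0^π [sin((n+n')x) + sin((n−n')x)] dx, which is 0 when n+n' is even and 2n/(n²−n'²) when n+n' is odd (it need not vanish on (0, π)).
  u² squared terms: (2)²·∫sin(4x)² dx = 4·π/2 = 2*π;  (3)²·∫cos(x)² dx = 9·π/2 = 9*π/2.
  u² cross terms: 2·(2)·(3)·∫sin(4x)·cos(x) dx = 12·(8/15) = 32/5.
  So ∫_0^π u² dx = 2*π + 9*π/2 + 32/5 = 32/5 + 13*π/2.
  (u')² squared terms: (-3)²·∫sin(x)² dx = 9·π/2 = 9*π/2;  (8)²·∫cos(4x)² dx = 64·π/2 = 32*π.
  (u')² cross terms: 2·(-3)·(8)·∫sin(x)·cos(4x) dx = -48·(-2/15) = 32/5.
  So ∫_0^π (u')² dx = 9*π/2 + 32*π + 32/5 = 32/5 + 73*π/2.
||u||_{H^1}^2 = (32/5 + 13*π/2) + (32/5 + 73*π/2) = 64/5 + 43*π.


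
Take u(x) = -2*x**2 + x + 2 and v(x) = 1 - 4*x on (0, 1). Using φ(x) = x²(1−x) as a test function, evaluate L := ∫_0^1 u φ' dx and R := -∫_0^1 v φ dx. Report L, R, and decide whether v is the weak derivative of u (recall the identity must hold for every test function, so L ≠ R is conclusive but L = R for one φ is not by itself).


LHS = 7/60, RHS = 7/60. Yes, v = u' weakly.

u(x) = -2*x**2 + x + 2, classical derivative u'(x) = 1 - 4*x.
φ(x) = x²(1−x), so φ'(x) = x*(2 - 3*x).
Note φ(0) = φ(1) = 0, so the boundary term u·φ vanishes.
LHS = ∫_0^1 u(x) φ'(x) dx = ∫_0^1 (6*x^4 - 7*x^3 - 4*x^2 + 4*x) dx. Term by term:
  ∫_0^1 6*x^4 dx = 6/5;  ∫_0^1 -7*x^3 dx = -7/4;  ∫_0^1 -4*x^2 dx = -4/3;
  ∫_0^1 4*x dx = 2.
Sum: 6/5 − 7/4 − 4/3 + 2 = 7/60.
So LHS = 7/60.
∫_0^1 v(x) φ(x) dx = ∫_0^1 (4*x^4 - 5*x^3 + x^2) dx. Term by term:
  ∫_0^1 4*x^4 dx = 4/5;  ∫_0^1 -5*x^3 dx = -5/4;  ∫_0^1 x^2 dx = 1/3.
Sum: 4/5 − 5/4 + 1/3 = -7/60.
So RHS = -∫_0^1 v(x) φ(x) dx = 7/60.
LHS = RHS, so the identity holds for this test φ.
Moreover u is smooth here and v(x) = u'(x) = 1 - 4*x pointwise, so the identity holds for every test function. Hence v is the weak derivative of u.


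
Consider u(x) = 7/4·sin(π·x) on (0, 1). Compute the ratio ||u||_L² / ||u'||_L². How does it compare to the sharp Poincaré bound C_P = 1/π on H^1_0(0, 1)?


||u||_L² / ||u'||_L² = 1/π = C_P.

u(x) = 7/4·sin(π·x), so u'(x) = 7*π*cos(π*x)/4.
Writing u(x) = A·sin(kπx/L) with A = 7/4 and k = 1, use ∫_0^L sin²(kπx/L) dx = L/2 and ∫_0^L cos²(kπx/L) dx = L/2.
u² = 49/16·sin²(π·x) and (u')² = 49*π^2/16·cos²(π·x), and each of sin², cos² integrates to L/2 = 1/2 over (0, 1).
∫_0^1 u² dx = 49/32, so ||u||_L² = 7*sqrt(2)/8.
∫_0^1 (u')² dx = 49*π^2/32, so ||u'||_L² = 7*sqrt(2)*π/8.
Ratio ||u||_L² / ||u'||_L² = 1/π.
Sharp Poincaré constant on H^1_0(0, 1) is C_P = L/π = 1/π, achieved by sin(π·x).
This is the k = 1 eigenfunction (up to amplitude), so the ratio equals the sharp Poincaré constant exactly.


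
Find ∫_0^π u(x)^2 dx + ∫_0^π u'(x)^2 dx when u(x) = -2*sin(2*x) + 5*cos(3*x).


||u||_{H^1(0,π)}^2 = 160 + 135*π

u'(x) = -15*sin(3*x) - 4*cos(2*x).
Expand u² and (u')² and integrate term by term on (0, π), using: for integers n ≥ 1, ∫_0^π sin²(nx) dx = ∫_0^π cos²(nx) dx = π/2; for n ≠ n', ∫_0^π sin(nx)sin(n'x) dx = ∫_0^π cos(nx)cos(n'x) dx = 0; and by product-to-sum, ∫_0^π sin(nx)cos(n'x) dx = ½∫_0^π [sin((n+n')x) + sin((n−n')x)] dx, which is 0 when n+n' is even and 2n/(n²−n'²) when n+n' is odd (it need not vanish on (0, π)).
  u² squared terms: (-2)²·∫sin(2x)² dx = 4·π/2 = 2*π;  (5)²·∫cos(3x)² dx = 25·π/2 = 25*π/2.
  u² cross terms: 2·(-2)·(5)·∫sin(2x)·cos(3x) dx = -20·(-4/5) = 16.
  So ∫_0^π u² dx = 2*π + 25*π/2 + 16 = 16 + 29*π/2.
  (u')² squared terms: (-15)²·∫sin(3x)² dx = 225·π/2 = 225*π/2;  (-4)²·∫cos(2x)² dx = 16·π/2 = 8*π.
  (u')² cross terms: 2·(-15)·(-4)·∫sin(3x)·cos(2x) dx = 120·(6/5) = 144.
  So ∫_0^π (u')² dx = 225*π/2 + 8*π + 144 = 144 + 241*π/2.
||u||_{H^1}^2 = (16 + 29*π/2) + (144 + 241*π/2) = 160 + 135*π.


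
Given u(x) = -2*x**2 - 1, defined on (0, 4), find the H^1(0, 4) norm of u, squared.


||u||_{H^1}^2 = 18748/15

The H^1 norm (squared) on an interval (0, L) is
  ||u||_{H^1}^2 = ∫_0^L u(x)^2 dx + ∫_0^L u'(x)^2 dx.
Compute u'(x) = -4*x.
Then u(x)^2 = 4*x**4 + 4*x**2 + 1 and u'(x)^2 = 16*x**2.
Integrate each monomial from 0 to 4 using ∫_0^4 c·x^n dx = c·4^(n+1)/(n+1):
  ∫_0^4 u(x)^2 dx = ∫_0^4 (4*x^4 + 4*x^2 + 1) dx. Term by term:
    ∫_0^4 4*x^4 dx = 4096/5;  ∫_0^4 4*x^2 dx = 256/3;  ∫_0^4 1 dx = 4.
  Sum: 4096/5 + 256/3 + 4 = 13628/15.
  ∫_0^4 u'(x)^2 dx = ∫_0^4 (16*x^2) dx. Term by term:
    ∫_0^4 16*x^2 dx = 1024/3.
Adding: ||u||_{H^1}^2 = 13628/15 + 1024/3 = 18748/15.


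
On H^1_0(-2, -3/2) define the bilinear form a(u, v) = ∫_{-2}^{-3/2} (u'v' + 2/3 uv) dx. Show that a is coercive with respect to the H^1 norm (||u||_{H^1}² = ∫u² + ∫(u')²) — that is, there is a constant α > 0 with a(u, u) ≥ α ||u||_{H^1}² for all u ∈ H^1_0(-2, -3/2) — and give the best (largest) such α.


α = 2*(1 + 6*π^2)/(3*(1 + 4*π^2))

Coercivity of a(·,·) on H^1_0(-2, -3/2) means a(u, u) ≥ α ||u||_{H^1}² for every u ∈ H^1_0.
The interval has length L = 1/2, and Poincaré/coercivity depend only on L. Here a(u, u) = ∫(u')² + (2/3)·∫u².
Here 0 < c = 2/3 < 1. The condition a(u,u) ≥ α||u||_{H^1}² reads (1−α)∫(u')² ≥ (α−c)∫u². Any admissible α is ≤ 1 (rapidly oscillating u have ∫u²/∫(u')² → 0), and α = 1 would force 0 ≥ (1−c)∫u², impossible since c < 1; so 1−α > 0. By the sharp Poincaré inequality on H^1_0 of an interval of length L, ∫(u')² ≥ (π/L)²∫u² with equality for the first sine mode sin(π(x−x₀)/L) (x₀ the left endpoint), so the inequality holds for all u iff (1−α)(π/L)² ≥ α − c, i.e. α ≤ ((π/L)² + c)/((π/L)² + 1) = (1 + c(L/π)²)/(1 + (L/π)²). With (π/L)² = 4*π^2 and c = 2/3, the largest admissible constant is α = ((π/L)² + c)/((π/L)² + 1).
Simplifying, α = 2*(1 + 6*π^2)/(3*(1 + 4*π^2)).


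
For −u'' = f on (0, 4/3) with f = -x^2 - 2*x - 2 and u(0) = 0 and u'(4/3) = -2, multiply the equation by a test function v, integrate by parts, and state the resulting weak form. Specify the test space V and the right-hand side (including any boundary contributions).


V = {v ∈ H^1(0, 4/3) : v(0) = 0} (test functions vanish at x = 0 where u is specified); weak form: ∫_0^4/3 u'v' dx = ∫_0^4/3 (-x^2 - 2*x - 2) v dx − 2·v(4/3) for all v ∈ V.

Multiply both sides by a test function v and integrate from 0 to 4/3:
  ∫_0^4/3 −u''(x) v(x) dx = ∫_0^4/3 f(x) v(x) dx.
Integrate the LHS by parts once:
  ∫_0^4/3 −u'' v dx = −[u'(x) v(x)]_0^4/3 + ∫_0^4/3 u'(x) v'(x) dx.
Thus ∫_0^4/3 u'(x) v'(x) dx = ∫_0^4/3 f(x) v(x) dx + [u'(x) v(x)]_0^4/3.
Choose V so that boundary terms are either known or forced to vanish.
Mixed BC: u(0) = 0 (Dirichlet) and u'(4/3) = -2 (Neumann). Define V = {v ∈ H^1(0, 4/3) : v(0) = 0}. Then [u' v]_0^4/3 = u'(4/3)·v(4/3) − u'(0)·0 = − 2·v(4/3).
Weak formulation: find u (satisfying any essential BC) such that ∫_0^4/3 u'(x) v'(x) dx = ∫_0^4/3 f v dx − 2·v(4/3) for all v ∈ V (Dirichlet at 0 absorbed into V; Neumann datum at x = 4/3 contributes the boundary term).
Substituting f(x) = -x^2 - 2*x - 2, the right-hand side is ∫_0^4/3 (-x^2 - 2*x - 2) v dx − 2·v(4/3).


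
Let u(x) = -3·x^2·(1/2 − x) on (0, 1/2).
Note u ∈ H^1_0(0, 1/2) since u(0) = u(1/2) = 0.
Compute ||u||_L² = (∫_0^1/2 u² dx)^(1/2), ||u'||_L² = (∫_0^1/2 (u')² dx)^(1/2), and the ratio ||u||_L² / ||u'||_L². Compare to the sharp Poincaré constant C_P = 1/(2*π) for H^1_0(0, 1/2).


||u||_L² / ||u'||_L² = sqrt(14)/28 < C_P = 1/(2*π).

u(x) = -3·x^2·(1/2 − x), so u'(x) = 3*x*(3*x - 1).
u(x) = -3·x^2·(1/2 − x) vanishes at x = 0 and x = 1/2, so u ∈ H^1_0(0, 1/2). Differentiate via the product rule and integrate the resulting polynomials term by term.
  ∫_0^1/2 u² dx = ∫_0^1/2 (9*x^6 - 9*x^5 + 9*x^4/4) dx. Term by term:
    ∫_0^1/2 9*x^6 dx = 9/896;  ∫_0^1/2 -9*x^5 dx = -3/128;  ∫_0^1/2 9*x^4/4 dx = 9/640.
  Sum: 9/896 − 3/128 + 9/640 = 3/4480.
  ∫_0^1/2 (u')² dx = ∫_0^1/2 (81*x^4 - 54*x^3 + 9*x^2) dx. Term by term:
    ∫_0^1/2 81*x^4 dx = 81/160;  ∫_0^1/2 -54*x^3 dx = -27/32;  ∫_0^1/2 9*x^2 dx = 3/8.
  Sum: 81/160 − 27/32 + 3/8 = 3/80.
∫_0^1/2 u² dx = 3/4480, so ||u||_L² = sqrt(210)/560.
∫_0^1/2 (u')² dx = 3/80, so ||u'||_L² = sqrt(15)/20.
Ratio ||u||_L² / ||u'||_L² = sqrt(14)/28.
Sharp Poincaré constant on H^1_0(0, 1/2) is C_P = L/π = 1/(2*π), achieved by sin(2*π·x).
A polynomial bump cannot attain the sharp Poincaré constant (only the first sine eigenfunction does), so the ratio is strictly less than C_P, consistent with ||u||_L² ≤ C_P ||u'||_L².


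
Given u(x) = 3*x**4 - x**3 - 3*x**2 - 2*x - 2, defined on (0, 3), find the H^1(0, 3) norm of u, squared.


||u||_{H^1}^2 = 5498679/140

The H^1 norm (squared) on an interval (0, L) is
  ||u||_{H^1}^2 = ∫_0^L u(x)^2 dx + ∫_0^L u'(x)^2 dx.
Compute u'(x) = 12*x**3 - 3*x**2 - 6*x - 2.
Then u(x)^2 = 9*x**8 - 6*x**7 - 17*x**6 - 6*x**5 + x**4 + 16*x**3 + 16*x**2 + 8*x + 4 and u'(x)^2 = 144*x**6 - 72*x**5 - 135*x**4 - 12*x**3 + 48*x**2 + 24*x + 4.
Integrate each monomial from 0 to 3 using ∫_0^3 c·x^n dx = c·3^(n+1)/(n+1):
  ∫_0^3 u(x)^2 dx = ∫_0^3 (9*x^8 - 6*x^7 - 17*x^6 - 6*x^5 + x^4 + 16*x^3 + 16*x^2 + 8*x + 4) dx. Term by term:
    ∫_0^3 9*x^8 dx = 19683;  ∫_0^3 -6*x^7 dx = -19683/4;  ∫_0^3 -17*x^6 dx = -37179/7;
    ∫_0^3 -6*x^5 dx = -729;  ∫_0^3 x^4 dx = 243/5;  ∫_0^3 16*x^3 dx = 324;
    ∫_0^3 16*x^2 dx = 144;  ∫_0^3 8*x dx = 36;  ∫_0^3 4 dx = 12.
  Sum: 19683 − 19683/4 − 37179/7 − 729 + 243/5 + 324 + 144 + 36 + 12 = 1300119/140.
  ∫_0^3 u'(x)^2 dx = ∫_0^3 (144*x^6 - 72*x^5 - 135*x^4 - 12*x^3 + 48*x^2 + 24*x + 4) dx. Term by term:
    ∫_0^3 144*x^6 dx = 314928/7;  ∫_0^3 -72*x^5 dx = -8748;  ∫_0^3 -135*x^4 dx = -6561;
    ∫_0^3 -12*x^3 dx = -243;  ∫_0^3 48*x^2 dx = 432;  ∫_0^3 24*x dx = 108;
    ∫_0^3 4 dx = 12.
  Sum: 314928/7 − 8748 − 6561 − 243 + 432 + 108 + 12 = 209928/7.
Adding: ||u||_{H^1}^2 = 1300119/140 + 209928/7 = 5498679/140.


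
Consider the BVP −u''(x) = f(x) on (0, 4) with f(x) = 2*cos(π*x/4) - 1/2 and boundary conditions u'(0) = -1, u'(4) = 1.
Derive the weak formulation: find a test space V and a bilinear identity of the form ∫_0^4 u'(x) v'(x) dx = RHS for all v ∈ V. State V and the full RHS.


V = H^1(0, 4) (v unrestricted at boundary; u is determined up to an additive constant); weak form: ∫_0^4 u'v' dx = ∫_0^4 (2*cos(π*x/4) - 1/2) v dx + v(4) + v(0) for all v ∈ V.

Multiply both sides by a test function v and integrate from 0 to 4:
  ∫_0^4 −u''(x) v(x) dx = ∫_0^4 f(x) v(x) dx.
Integrate the LHS by parts once:
  ∫_0^4 −u'' v dx = −[u'(x) v(x)]_0^4 + ∫_0^4 u'(x) v'(x) dx.
Thus ∫_0^4 u'(x) v'(x) dx = ∫_0^4 f(x) v(x) dx + [u'(x) v(x)]_0^4.
Choose V so that boundary terms are either known or forced to vanish.
u has inhomogeneous Neumann u'(0) = -1, u'(4) = 1. [u' v]_0^4 = (1)·v(4) − (-1)·v(0) = v(4) + v(0). Take V = H^1(0, 4); boundary term becomes part of RHS.
Weak formulation: find u (satisfying any essential BC) such that ∫_0^4 u'(x) v'(x) dx = ∫_0^4 f v dx + v(4) + v(0) for all v ∈ V (Neumann data are natural BCs: they enter the RHS as boundary terms).
Substituting f(x) = 2*cos(π*x/4) - 1/2, the right-hand side is ∫_0^4 (2*cos(π*x/4) - 1/2) v dx + v(4) + v(0).
Compatibility check (pure Neumann): taking v ≡ 1 ∈ V gives 0 = ∫_0^4 f dx + (1) − (-1), i.e. ∫_0^4 f dx must equal u'(0) − u'(4) = -2. Indeed ∫_0^4 (2*cos(π*x/4) - 1/2) dx = -2, so the data are compatible. The solution is then unique only up to an additive constant (fix it e.g. by requiring ∫_0^4 u dx = 0).


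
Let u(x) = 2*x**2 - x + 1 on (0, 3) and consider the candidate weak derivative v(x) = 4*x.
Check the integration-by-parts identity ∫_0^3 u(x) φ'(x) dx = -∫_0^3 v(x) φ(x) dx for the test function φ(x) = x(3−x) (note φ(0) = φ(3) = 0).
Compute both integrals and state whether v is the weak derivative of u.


LHS = -45/2, RHS = -27. No, v is not the weak derivative of u.

u(x) = 2*x**2 - x + 1, classical derivative u'(x) = 4*x - 1.
φ(x) = x(3−x), so φ'(x) = 3 - 2*x.
Note φ(0) = φ(3) = 0, so the boundary term u·φ vanishes.
LHS = ∫_0^3 u(x) φ'(x) dx = ∫_0^3 (-4*x^3 + 8*x^2 - 5*x + 3) dx. Term by term:
  ∫_0^3 -4*x^3 dx = -81;  ∫_0^3 8*x^2 dx = 72;  ∫_0^3 -5*x dx = -45/2;
  ∫_0^3 3 dx = 9.
Sum: -81 + 72 − 45/2 + 9 = -45/2.
So LHS = -45/2.
∫_0^3 v(x) φ(x) dx = ∫_0^3 (-4*x^3 + 12*x^2) dx. Term by term:
  ∫_0^3 -4*x^3 dx = -81;  ∫_0^3 12*x^2 dx = 108.
Sum: -81 + 108 = 27.
So RHS = -∫_0^3 v(x) φ(x) dx = -27.
LHS − RHS = 9/2 ≠ 0, so the identity fails.
(For a valid weak derivative the identity must hold for EVERY test function, in particular this one. The failure shows v is NOT the weak derivative of u.)
Correct weak derivative would be u'(x) = 4*x - 1.


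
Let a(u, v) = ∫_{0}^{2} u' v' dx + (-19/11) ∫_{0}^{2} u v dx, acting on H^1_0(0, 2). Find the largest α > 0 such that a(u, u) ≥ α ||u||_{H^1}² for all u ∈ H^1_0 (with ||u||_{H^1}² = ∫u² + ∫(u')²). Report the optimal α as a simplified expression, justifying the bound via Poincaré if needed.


α = (-76/11 + π^2)/(4 + π^2)

Coercivity of a(·,·) on H^1_0(0, 2) means a(u, u) ≥ α ||u||_{H^1}² for every u ∈ H^1_0.
The interval has length L = 2, and Poincaré/coercivity depend only on L. Here a(u, u) = ∫(u')² + (-19/11)·∫u².
Here c = -19/11 < 0 with |c| < (π/L)² = π^2/4, so coercivity still holds. The condition a(u,u) ≥ α||u||_{H^1}² reads (1−α)∫(u')² ≥ (α−c)∫u². Any admissible α is ≤ 1 (rapidly oscillating u have ∫u²/∫(u')² → 0), and α = 1 would force 0 ≥ (1−c)∫u², impossible since c < 1; so 1−α > 0. By the sharp Poincaré inequality on H^1_0 of an interval of length L, ∫(u')² ≥ (π/L)²∫u² with equality for the first sine mode sin(π(x−x₀)/L) (x₀ the left endpoint), so the inequality holds for all u iff (1−α)(π/L)² ≥ α − c, i.e. α ≤ ((π/L)² + c)/((π/L)² + 1) = (1 + c(L/π)²)/(1 + (L/π)²). (Direct route, valid since c ≤ 0: Poincaré gives c∫u² ≥ c(L/π)²∫(u')², so a(u,u) ≥ (1 + c(L/π)²)∫(u')², while ||u||_{H^1}² ≤ (1 + (L/π)²)∫(u')²; dividing yields the same α.) With (π/L)² = π^2/4 and c = -19/11, the largest admissible constant is α = ((π/L)² + c)/((π/L)² + 1).
Simplifying, α = (-76/11 + π^2)/(4 + π^2).


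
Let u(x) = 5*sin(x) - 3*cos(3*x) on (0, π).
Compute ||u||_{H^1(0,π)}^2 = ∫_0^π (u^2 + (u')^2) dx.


||u||_{H^1(0,π)}^2 = 70*π

u'(x) = 9*sin(3*x) + 5*cos(x).
Expand u² and (u')² and integrate term by term on (0, π), using: for integers n ≥ 1, ∫_0^π sin²(nx) dx = ∫_0^π cos²(nx) dx = π/2; for n ≠ n', ∫_0^π sin(nx)sin(n'x) dx = ∫_0^π cos(nx)cos(n'x) dx = 0; and by product-to-sum, ∫_0^π sin(nx)cos(n'x) dx = ½∫_0^π [sin((n+n')x) + sin((n−n')x)] dx, which is 0 when n+n' is even and 2n/(n²−n'²) when n+n' is odd (it need not vanish on (0, π)).
  u² squared terms: (-3)²·∫cos(3x)² dx = 9·π/2 = 9*π/2;  (5)²·∫sin(x)² dx = 25·π/2 = 25*π/2.
  u² cross terms: 2·(-3)·(5)·∫cos(3x)·sin(x) dx = -30·(0) = 0.
  So ∫_0^π u² dx = 9*π/2 + 25*π/2 + 0 = 17*π.
  (u')² squared terms: (5)²·∫cos(x)² dx = 25·π/2 = 25*π/2;  (9)²·∫sin(3x)² dx = 81·π/2 = 81*π/2.
  (u')² cross terms: 2·(5)·(9)·∫cos(x)·sin(3x) dx = 90·(0) = 0.
  So ∫_0^π (u')² dx = 25*π/2 + 81*π/2 + 0 = 53*π.
||u||_{H^1}^2 = (17*π) + (53*π) = 70*π.


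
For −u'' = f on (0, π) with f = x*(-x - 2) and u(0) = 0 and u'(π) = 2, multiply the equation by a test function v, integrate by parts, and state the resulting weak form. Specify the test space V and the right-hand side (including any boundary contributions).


V = {v ∈ H^1(0, π) : v(0) = 0} (test functions vanish at x = 0 where u is specified); weak form: ∫_0^π u'v' dx = ∫_0^π (x*(-x - 2)) v dx + 2·v(π) for all v ∈ V.

Multiply both sides by a test function v and integrate from 0 to π:
  ∫_0^π −u''(x) v(x) dx = ∫_0^π f(x) v(x) dx.
Integrate the LHS by parts once:
  ∫_0^π −u'' v dx = −[u'(x) v(x)]_0^π + ∫_0^π u'(x) v'(x) dx.
Thus ∫_0^π u'(x) v'(x) dx = ∫_0^π f(x) v(x) dx + [u'(x) v(x)]_0^π.
Choose V so that boundary terms are either known or forced to vanish.
Mixed BC: u(0) = 0 (Dirichlet) and u'(π) = 2 (Neumann). Define V = {v ∈ H^1(0, π) : v(0) = 0}. Then [u' v]_0^π = u'(π)·v(π) − u'(0)·0 = 2·v(π).
Weak formulation: find u (satisfying any essential BC) such that ∫_0^π u'(x) v'(x) dx = ∫_0^π f v dx + 2·v(π) for all v ∈ V (Dirichlet at 0 absorbed into V; Neumann datum at x = π contributes the boundary term).
Substituting f(x) = x*(-x - 2), the right-hand side is ∫_0^π (x*(-x - 2)) v dx + 2·v(π).


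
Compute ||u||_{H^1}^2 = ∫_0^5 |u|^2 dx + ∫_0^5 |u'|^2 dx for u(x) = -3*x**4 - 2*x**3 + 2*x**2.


||u||_{H^1}^2 = 183508625/42

The H^1 norm (squared) on an interval (0, L) is
  ||u||_{H^1}^2 = ∫_0^L u(x)^2 dx + ∫_0^L u'(x)^2 dx.
Compute u'(x) = -12*x**3 - 6*x**2 + 4*x.
Then u(x)^2 = 9*x**8 + 12*x**7 - 8*x**6 - 8*x**5 + 4*x**4 and u'(x)^2 = 144*x**6 + 144*x**5 - 60*x**4 - 48*x**3 + 16*x**2.
Integrate each monomial from 0 to 5 using ∫_0^5 c·x^n dx = c·5^(n+1)/(n+1):
  ∫_0^5 u(x)^2 dx = ∫_0^5 (9*x^8 + 12*x^7 - 8*x^6 - 8*x^5 + 4*x^4) dx. Term by term:
    ∫_0^5 9*x^8 dx = 1953125;  ∫_0^5 12*x^7 dx = 1171875/2;  ∫_0^5 -8*x^6 dx = -625000/7;
    ∫_0^5 -8*x^5 dx = -62500/3;  ∫_0^5 4*x^4 dx = 2500.
  Sum: 1953125 + 1171875/2 − 625000/7 − 62500/3 + 2500 = 102120625/42.
  ∫_0^5 u'(x)^2 dx = ∫_0^5 (144*x^6 + 144*x^5 - 60*x^4 - 48*x^3 + 16*x^2) dx. Term by term:
    ∫_0^5 144*x^6 dx = 11250000/7;  ∫_0^5 144*x^5 dx = 375000;  ∫_0^5 -60*x^4 dx = -37500;
    ∫_0^5 -48*x^3 dx = -7500;  ∫_0^5 16*x^2 dx = 2000/3.
  Sum: 11250000/7 + 375000 − 37500 − 7500 + 2000/3 = 40694000/21.
Adding: ||u||_{H^1}^2 = 102120625/42 + 40694000/21 = 183508625/42.


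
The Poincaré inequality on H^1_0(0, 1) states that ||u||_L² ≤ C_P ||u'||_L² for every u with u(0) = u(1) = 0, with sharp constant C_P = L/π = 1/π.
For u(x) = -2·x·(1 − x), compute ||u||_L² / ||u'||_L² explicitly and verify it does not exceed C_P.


||u||_L² / ||u'||_L² = sqrt(10)/10 < C_P = 1/π.

u(x) = -2·x·(1 − x), so u'(x) = 4*x - 2.
u(x) = -2·x·(1 − x) vanishes at x = 0 and x = 1, so u ∈ H^1_0(0, 1). Differentiate via the product rule and integrate the resulting polynomials term by term.
  ∫_0^1 u² dx = ∫_0^1 (4*x^4 - 8*x^3 + 4*x^2) dx. Term by term:
    ∫_0^1 4*x^4 dx = 4/5;  ∫_0^1 -8*x^3 dx = -2;  ∫_0^1 4*x^2 dx = 4/3.
  Sum: 4/5 − 2 + 4/3 = 2/15.
  ∫_0^1 (u')² dx = ∫_0^1 (16*x^2 - 16*x + 4) dx. Term by term:
    ∫_0^1 16*x^2 dx = 16/3;  ∫_0^1 -16*x dx = -8;  ∫_0^1 4 dx = 4.
  Sum: 16/3 − 8 + 4 = 4/3.
∫_0^1 u² dx = 2/15, so ||u||_L² = sqrt(30)/15.
∫_0^1 (u')² dx = 4/3, so ||u'||_L² = 2*sqrt(3)/3.
Ratio ||u||_L² / ||u'||_L² = sqrt(10)/10.
Sharp Poincaré constant on H^1_0(0, 1) is C_P = L/π = 1/π, achieved by sin(π·x).
A polynomial bump cannot attain the sharp Poincaré constant (only the first sine eigenfunction does), so the ratio is strictly less than C_P, consistent with ||u||_L² ≤ C_P ||u'||_L².


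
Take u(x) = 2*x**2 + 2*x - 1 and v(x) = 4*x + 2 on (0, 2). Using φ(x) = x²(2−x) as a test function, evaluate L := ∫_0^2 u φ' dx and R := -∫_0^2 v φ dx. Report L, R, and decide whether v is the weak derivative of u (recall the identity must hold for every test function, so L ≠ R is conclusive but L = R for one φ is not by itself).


LHS = -136/15, RHS = -136/15. Yes, v = u' weakly.

u(x) = 2*x**2 + 2*x - 1, classical derivative u'(x) = 4*x + 2.
φ(x) = x²(2−x), so φ'(x) = x*(4 - 3*x).
Note φ(0) = φ(2) = 0, so the boundary term u·φ vanishes.
LHS = ∫_0^2 u(x) φ'(x) dx = ∫_0^2 (-6*x^4 + 2*x^3 + 11*x^2 - 4*x) dx. Term by term:
  ∫_0^2 -6*x^4 dx = -192/5;  ∫_0^2 2*x^3 dx = 8;  ∫_0^2 11*x^2 dx = 88/3;
  ∫_0^2 -4*x dx = -8.
Sum: -192/5 + 8 + 88/3 − 8 = -136/15.
So LHS = -136/15.
∫_0^2 v(x) φ(x) dx = ∫_0^2 (-4*x^4 + 6*x^3 + 4*x^2) dx. Term by term:
  ∫_0^2 -4*x^4 dx = -128/5;  ∫_0^2 6*x^3 dx = 24;  ∫_0^2 4*x^2 dx = 32/3.
Sum: -128/5 + 24 + 32/3 = 136/15.
So RHS = -∫_0^2 v(x) φ(x) dx = -136/15.
LHS = RHS, so the identity holds for this test φ.
Moreover u is smooth here and v(x) = u'(x) = 4*x + 2 pointwise, so the identity holds for every test function. Hence v is the weak derivative of u.


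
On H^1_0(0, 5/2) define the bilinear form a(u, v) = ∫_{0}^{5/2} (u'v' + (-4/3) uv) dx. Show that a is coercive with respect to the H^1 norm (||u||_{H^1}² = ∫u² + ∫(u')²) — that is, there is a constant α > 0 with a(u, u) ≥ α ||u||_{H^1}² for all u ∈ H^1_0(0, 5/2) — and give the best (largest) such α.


α = 4*(-25 + 3*π^2)/(3*(25 + 4*π^2))

Coercivity of a(·,·) on H^1_0(0, 5/2) means a(u, u) ≥ α ||u||_{H^1}² for every u ∈ H^1_0.
The interval has length L = 5/2, and Poincaré/coercivity depend only on L. Here a(u, u) = ∫(u')² + (-4/3)·∫u².
Here c = -4/3 < 0 with |c| < (π/L)² = 4*π^2/25, so coercivity still holds. The condition a(u,u) ≥ α||u||_{H^1}² reads (1−α)∫(u')² ≥ (α−c)∫u². Any admissible α is ≤ 1 (rapidly oscillating u have ∫u²/∫(u')² → 0), and α = 1 would force 0 ≥ (1−c)∫u², impossible since c < 1; so 1−α > 0. By the sharp Poincaré inequality on H^1_0 of an interval of length L, ∫(u')² ≥ (π/L)²∫u² with equality for the first sine mode sin(π(x−x₀)/L) (x₀ the left endpoint), so the inequality holds for all u iff (1−α)(π/L)² ≥ α − c, i.e. α ≤ ((π/L)² + c)/((π/L)² + 1) = (1 + c(L/π)²)/(1 + (L/π)²). (Direct route, valid since c ≤ 0: Poincaré gives c∫u² ≥ c(L/π)²∫(u')², so a(u,u) ≥ (1 + c(L/π)²)∫(u')², while ||u||_{H^1}² ≤ (1 + (L/π)²)∫(u')²; dividing yields the same α.) With (π/L)² = 4*π^2/25 and c = -4/3, the largest admissible constant is α = ((π/L)² + c)/((π/L)² + 1).
Simplifying, α = 4*(-25 + 3*π^2)/(3*(25 + 4*π^2)).


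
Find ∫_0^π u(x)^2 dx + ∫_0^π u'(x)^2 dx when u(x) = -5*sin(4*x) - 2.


||u||_{H^1(0,π)}^2 = 433*π/2

u'(x) = -20*cos(4*x).
Expand u² and (u')² and integrate term by term on (0, π), using: for integers n ≥ 1, ∫_0^π sin²(nx) dx = ∫_0^π cos²(nx) dx = π/2; for n ≠ n', ∫_0^π sin(nx)sin(n'x) dx = ∫_0^π cos(nx)cos(n'x) dx = 0; and by product-to-sum, ∫_0^π sin(nx)cos(n'x) dx = ½∫_0^π [sin((n+n')x) + sin((n−n')x)] dx, which is 0 when n+n' is even and 2n/(n²−n'²) when n+n' is odd (it need not vanish on (0, π)). For the constant mode: ∫_0^π 1 dx = π, ∫_0^π cos(nx) dx = 0, ∫_0^π sin(nx) dx = (1−(−1)^n)/n.
  u² squared terms: (-2)²·∫1 dx = 4·π = 4*π;  (-5)²·∫sin(4x)² dx = 25·π/2 = 25*π/2.
  u² cross terms: 2·(-2)·(-5)·∫1·sin(4x) dx = 20·(0) = 0.
  So ∫_0^π u² dx = 4*π + 25*π/2 + 0 = 33*π/2.
  (u')² squared terms: (-20)²·∫cos(4x)² dx = 400·π/2 = 200*π.
  So ∫_0^π (u')² dx = 200*π.
||u||_{H^1}^2 = (33*π/2) + (200*π) = 433*π/2.


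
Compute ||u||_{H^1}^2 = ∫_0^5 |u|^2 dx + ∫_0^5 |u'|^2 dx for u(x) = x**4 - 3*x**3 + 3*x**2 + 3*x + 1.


||u||_{H^1}^2 = 29415275/252

The H^1 norm (squared) on an interval (0, L) is
  ||u||_{H^1}^2 = ∫_0^L u(x)^2 dx + ∫_0^L u'(x)^2 dx.
Compute u'(x) = 4*x**3 - 9*x**2 + 6*x + 3.
Then u(x)^2 = x**8 - 6*x**7 + 15*x**6 - 12*x**5 - 7*x**4 + 12*x**3 + 15*x**2 + 6*x + 1 and u'(x)^2 = 16*x**6 - 72*x**5 + 129*x**4 - 84*x**3 - 18*x**2 + 36*x + 9.
Integrate each monomial from 0 to 5 using ∫_0^5 c·x^n dx = c·5^(n+1)/(n+1):
  ∫_0^5 u(x)^2 dx = ∫_0^5 (x^8 - 6*x^7 + 15*x^6 - 12*x^5 - 7*x^4 + 12*x^3 + 15*x^2 + 6*x + 1) dx. Term by term:
    ∫_0^5 x^8 dx = 1953125/9;  ∫_0^5 -6*x^7 dx = -1171875/4;  ∫_0^5 15*x^6 dx = 1171875/7;
    ∫_0^5 -12*x^5 dx = -31250;  ∫_0^5 -7*x^4 dx = -4375;  ∫_0^5 12*x^3 dx = 1875;
    ∫_0^5 15*x^2 dx = 625;  ∫_0^5 6*x dx = 75;  ∫_0^5 1 dx = 5.
  Sum: 1953125/9 − 1171875/4 + 1171875/7 − 31250 − 4375 + 1875 + 625 + 75 + 5 = 14719535/252.
  ∫_0^5 u'(x)^2 dx = ∫_0^5 (16*x^6 - 72*x^5 + 129*x^4 - 84*x^3 - 18*x^2 + 36*x + 9) dx. Term by term:
    ∫_0^5 16*x^6 dx = 1250000/7;  ∫_0^5 -72*x^5 dx = -187500;  ∫_0^5 129*x^4 dx = 80625;
    ∫_0^5 -84*x^3 dx = -13125;  ∫_0^5 -18*x^2 dx = -750;  ∫_0^5 36*x dx = 450;
    ∫_0^5 9 dx = 45.
  Sum: 1250000/7 − 187500 + 80625 − 13125 − 750 + 450 + 45 = 408215/7.
Adding: ||u||_{H^1}^2 = 14719535/252 + 408215/7 = 29415275/252.


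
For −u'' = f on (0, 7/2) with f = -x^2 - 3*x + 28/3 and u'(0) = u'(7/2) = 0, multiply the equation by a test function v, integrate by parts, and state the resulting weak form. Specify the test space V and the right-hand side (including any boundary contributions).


V = H^1(0, 7/2) (no boundary constraint on v; u is determined up to an additive constant); weak form: ∫_0^7/2 u'v' dx = ∫_0^7/2 (-x^2 - 3*x + 28/3) v dx for all v ∈ V.

Multiply both sides by a test function v and integrate from 0 to 7/2:
  ∫_0^7/2 −u''(x) v(x) dx = ∫_0^7/2 f(x) v(x) dx.
Integrate the LHS by parts once:
  ∫_0^7/2 −u'' v dx = −[u'(x) v(x)]_0^7/2 + ∫_0^7/2 u'(x) v'(x) dx.
Thus ∫_0^7/2 u'(x) v'(x) dx = ∫_0^7/2 f(x) v(x) dx + [u'(x) v(x)]_0^7/2.
Choose V so that boundary terms are either known or forced to vanish.
u has homogeneous Neumann: u'(0) = u'(7/2) = 0. So [u' v]_0^7/2 = 0·v(7/2) − 0·v(0) = 0 for any v; take V = H^1(0, 7/2).
Weak formulation: find u (satisfying any essential BC) such that ∫_0^7/2 u'(x) v'(x) dx = ∫_0^7/2 f v dx for all v ∈ V (homogeneous Neumann, so boundary terms vanish).
Substituting f(x) = -x^2 - 3*x + 28/3, the right-hand side is ∫_0^7/2 (-x^2 - 3*x + 28/3) v dx.
Compatibility check (pure Neumann): taking v ≡ 1 ∈ V gives 0 = ∫_0^7/2 f dx + (0) − (0), i.e. ∫_0^7/2 f dx must equal u'(0) − u'(7/2) = 0. Indeed ∫_0^7/2 (-x^2 - 3*x + 28/3) dx = 0, so the data are compatible. The solution is then unique only up to an additive constant (fix it e.g. by requiring ∫_0^7/2 u dx = 0).


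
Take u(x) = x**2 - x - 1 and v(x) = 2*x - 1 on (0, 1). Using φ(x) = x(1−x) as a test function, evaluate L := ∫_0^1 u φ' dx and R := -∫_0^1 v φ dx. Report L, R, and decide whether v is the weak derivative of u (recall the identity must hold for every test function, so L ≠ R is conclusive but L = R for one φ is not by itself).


LHS = 0, RHS = 0. Yes, v = u' weakly.

u(x) = x**2 - x - 1, classical derivative u'(x) = 2*x - 1.
φ(x) = x(1−x), so φ'(x) = 1 - 2*x.
Note φ(0) = φ(1) = 0, so the boundary term u·φ vanishes.
LHS = ∫_0^1 u(x) φ'(x) dx = ∫_0^1 (-2*x^3 + 3*x^2 + x - 1) dx. Term by term:
  ∫_0^1 -2*x^3 dx = -1/2;  ∫_0^1 3*x^2 dx = 1;  ∫_0^1 x dx = 1/2;
  ∫_0^1 -1 dx = -1.
Sum: -1/2 + 1 + 1/2 − 1 = 0.
So LHS = 0.
∫_0^1 v(x) φ(x) dx = ∫_0^1 (-2*x^3 + 3*x^2 - x) dx. Term by term:
  ∫_0^1 -2*x^3 dx = -1/2;  ∫_0^1 3*x^2 dx = 1;  ∫_0^1 -x dx = -1/2.
Sum: -1/2 + 1 − 1/2 = 0.
So RHS = -∫_0^1 v(x) φ(x) dx = 0.
LHS = RHS, so the identity holds for this test φ.
Moreover u is smooth here and v(x) = u'(x) = 2*x - 1 pointwise, so the identity holds for every test function. Hence v is the weak derivative of u.


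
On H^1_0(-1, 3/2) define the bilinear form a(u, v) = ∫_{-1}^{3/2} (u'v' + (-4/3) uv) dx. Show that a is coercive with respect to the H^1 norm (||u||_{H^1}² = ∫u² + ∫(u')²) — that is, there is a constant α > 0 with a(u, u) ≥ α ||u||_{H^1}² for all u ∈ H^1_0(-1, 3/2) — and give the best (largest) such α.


α = 4*(-25 + 3*π^2)/(3*(25 + 4*π^2))

Coercivity of a(·,·) on H^1_0(-1, 3/2) means a(u, u) ≥ α ||u||_{H^1}² for every u ∈ H^1_0.
The interval has length L = 5/2, and Poincaré/coercivity depend only on L. Here a(u, u) = ∫(u')² + (-4/3)·∫u².
Here c = -4/3 < 0 with |c| < (π/L)² = 4*π^2/25, so coercivity still holds. The condition a(u,u) ≥ α||u||_{H^1}² reads (1−α)∫(u')² ≥ (α−c)∫u². Any admissible α is ≤ 1 (rapidly oscillating u have ∫u²/∫(u')² → 0), and α = 1 would force 0 ≥ (1−c)∫u², impossible since c < 1; so 1−α > 0. By the sharp Poincaré inequality on H^1_0 of an interval of length L, ∫(u')² ≥ (π/L)²∫u² with equality for the first sine mode sin(π(x−x₀)/L) (x₀ the left endpoint), so the inequality holds for all u iff (1−α)(π/L)² ≥ α − c, i.e. α ≤ ((π/L)² + c)/((π/L)² + 1) = (1 + c(L/π)²)/(1 + (L/π)²). (Direct route, valid since c ≤ 0: Poincaré gives c∫u² ≥ c(L/π)²∫(u')², so a(u,u) ≥ (1 + c(L/π)²)∫(u')², while ||u||_{H^1}² ≤ (1 + (L/π)²)∫(u')²; dividing yields the same α.) With (π/L)² = 4*π^2/25 and c = -4/3, the largest admissible constant is α = ((π/L)² + c)/((π/L)² + 1).
Simplifying, α = 4*(-25 + 3*π^2)/(3*(25 + 4*π^2)).


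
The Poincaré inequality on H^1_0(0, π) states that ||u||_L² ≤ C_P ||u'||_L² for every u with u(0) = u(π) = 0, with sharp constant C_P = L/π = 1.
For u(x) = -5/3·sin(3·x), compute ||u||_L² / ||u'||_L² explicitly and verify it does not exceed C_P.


||u||_L² / ||u'||_L² = 1/3 < C_P = 1.

u(x) = -5/3·sin(3·x), so u'(x) = -5*cos(3*x).
Writing u(x) = A·sin(kπx/L) with A = -5/3 and k = 3, use ∫_0^L sin²(kπx/L) dx = L/2 and ∫_0^L cos²(kπx/L) dx = L/2.
u² = 25/9·sin²(3·x) and (u')² = 25·cos²(3·x), and each of sin², cos² integrates to L/2 = π/2 over (0, π).
∫_0^π u² dx = 25*π/18, so ||u||_L² = 5*sqrt(2)*sqrt(π)/6.
∫_0^π (u')² dx = 25*π/2, so ||u'||_L² = 5*sqrt(2)*sqrt(π)/2.
Ratio ||u||_L² / ||u'||_L² = 1/3.
Sharp Poincaré constant on H^1_0(0, π) is C_P = L/π = 1, achieved by sin(x).
This is the k = 3 harmonic; the ratio L/(kπ) is strictly less than C_P = L/π, consistent with the sharp inequality ||u||_L² ≤ C_P ||u'||_L².


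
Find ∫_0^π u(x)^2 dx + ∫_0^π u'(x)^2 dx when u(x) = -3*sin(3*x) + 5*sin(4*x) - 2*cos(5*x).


||u||_{H^1(0,π)}^2 = 4160/9 + 619*π/2

u'(x) = 10*sin(5*x) - 9*cos(3*x) + 20*cos(4*x).
Expand u² and (u')² and integrate term by term on (0, π), using: for integers n ≥ 1, ∫_0^π sin²(nx) dx = ∫_0^π cos²(nx) dx = π/2; for n ≠ n', ∫_0^π sin(nx)sin(n'x) dx = ∫_0^π cos(nx)cos(n'x) dx = 0; and by product-to-sum, ∫_0^π sin(nx)cos(n'x) dx = ½∫_0^π [sin((n+n')x) + sin((n−n')x)] dx, which is 0 when n+n' is even and 2n/(n²−n'²) when n+n' is odd (it need not vanish on (0, π)).
  u² squared terms: (-3)²·∫sin(3x)² dx = 9·π/2 = 9*π/2;  (-2)²·∫cos(5x)² dx = 4·π/2 = 2*π;  (5)²·∫sin(4x)² dx = 25·π/2 = 25*π/2.
  u² cross terms: 2·(-3)·(-2)·∫sin(3x)·cos(5x) dx = 12·(0) = 0;  2·(-3)·(5)·∫sin(3x)·sin(4x) dx = -30·(0) = 0;  2·(-2)·(5)·∫cos(5x)·sin(4x) dx = -20·(-8/9) = 160/9.
  So ∫_0^π u² dx = 9*π/2 + 2*π + 25*π/2 + 0 + 0 + 160/9 = 160/9 + 19*π.
  (u')² squared terms: (-9)²·∫cos(3x)² dx = 81·π/2 = 81*π/2;  (10)²·∫sin(5x)² dx = 100·π/2 = 50*π;  (20)²·∫cos(4x)² dx = 400·π/2 = 200*π.
  (u')² cross terms: 2·(-9)·(10)·∫cos(3x)·sin(5x) dx = -180·(0) = 0;  2·(-9)·(20)·∫cos(3x)·cos(4x) dx = -360·(0) = 0;  2·(10)·(20)·∫sin(5x)·cos(4x) dx = 400·(10/9) = 4000/9.
  So ∫_0^π (u')² dx = 81*π/2 + 50*π + 200*π + 0 + 0 + 4000/9 = 4000/9 + 581*π/2.
||u||_{H^1}^2 = (160/9 + 19*π) + (4000/9 + 581*π/2) = 4160/9 + 619*π/2.


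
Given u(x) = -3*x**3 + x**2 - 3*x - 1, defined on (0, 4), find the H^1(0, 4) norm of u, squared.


||u||_{H^1}^2 = 767000/21

The H^1 norm (squared) on an interval (0, L) is
  ||u||_{H^1}^2 = ∫_0^L u(x)^2 dx + ∫_0^L u'(x)^2 dx.
Compute u'(x) = -9*x**2 + 2*x - 3.
Then u(x)^2 = 9*x**6 - 6*x**5 + 19*x**4 + 7*x**2 + 6*x + 1 and u'(x)^2 = 81*x**4 - 36*x**3 + 58*x**2 - 12*x + 9.
Integrate each monomial from 0 to 4 using ∫_0^4 c·x^n dx = c·4^(n+1)/(n+1):
  ∫_0^4 u(x)^2 dx = ∫_0^4 (9*x^6 - 6*x^5 + 19*x^4 + 7*x^2 + 6*x + 1) dx. Term by term:
    ∫_0^4 9*x^6 dx = 147456/7;  ∫_0^4 -6*x^5 dx = -4096;  ∫_0^4 19*x^4 dx = 19456/5;
    ∫_0^4 7*x^2 dx = 448/3;  ∫_0^4 6*x dx = 48;  ∫_0^4 1 dx = 4.
  Sum: 147456/7 − 4096 + 19456/5 + 448/3 + 48 + 4 = 2211476/105.
  ∫_0^4 u'(x)^2 dx = ∫_0^4 (81*x^4 - 36*x^3 + 58*x^2 - 12*x + 9) dx. Term by term:
    ∫_0^4 81*x^4 dx = 82944/5;  ∫_0^4 -36*x^3 dx = -2304;  ∫_0^4 58*x^2 dx = 3712/3;
    ∫_0^4 -12*x dx = -96;  ∫_0^4 9 dx = 36.
  Sum: 82944/5 − 2304 + 3712/3 − 96 + 36 = 231932/15.
Adding: ||u||_{H^1}^2 = 2211476/105 + 231932/15 = 767000/21.


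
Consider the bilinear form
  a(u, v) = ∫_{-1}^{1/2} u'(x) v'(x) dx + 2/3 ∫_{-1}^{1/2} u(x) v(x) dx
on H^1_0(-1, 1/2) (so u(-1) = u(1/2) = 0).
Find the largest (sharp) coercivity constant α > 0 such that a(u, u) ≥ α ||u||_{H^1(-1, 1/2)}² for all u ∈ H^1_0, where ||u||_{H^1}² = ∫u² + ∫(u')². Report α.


α = 2*(3 + 2*π^2)/(9 + 4*π^2)

Coercivity of a(·,·) on H^1_0(-1, 1/2) means a(u, u) ≥ α ||u||_{H^1}² for every u ∈ H^1_0.
The interval has length L = 3/2, and Poincaré/coercivity depend only on L. Here a(u, u) = ∫(u')² + (2/3)·∫u².
Here 0 < c = 2/3 < 1. The condition a(u,u) ≥ α||u||_{H^1}² reads (1−α)∫(u')² ≥ (α−c)∫u². Any admissible α is ≤ 1 (rapidly oscillating u have ∫u²/∫(u')² → 0), and α = 1 would force 0 ≥ (1−c)∫u², impossible since c < 1; so 1−α > 0. By the sharp Poincaré inequality on H^1_0 of an interval of length L, ∫(u')² ≥ (π/L)²∫u² with equality for the first sine mode sin(π(x−x₀)/L) (x₀ the left endpoint), so the inequality holds for all u iff (1−α)(π/L)² ≥ α − c, i.e. α ≤ ((π/L)² + c)/((π/L)² + 1) = (1 + c(L/π)²)/(1 + (L/π)²). With (π/L)² = 4*π^2/9 and c = 2/3, the largest admissible constant is α = ((π/L)² + c)/((π/L)² + 1).
Simplifying, α = 2*(3 + 2*π^2)/(9 + 4*π^2).
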